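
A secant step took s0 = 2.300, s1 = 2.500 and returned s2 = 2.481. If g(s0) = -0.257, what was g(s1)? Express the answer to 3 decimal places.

0.027

The secant line through (2.300, -0.257) and (2.500, g(s1)) crosses zero at s2 = 2.481.
So (2.300, -0.257), (2.500, g(s1)), (2.481, 0) are collinear:
g(s1) = -0.257 · (2.500 − 2.481) / (2.300 − 2.481) = -0.257 · (0.01900)/(-0.18100) = 0.02698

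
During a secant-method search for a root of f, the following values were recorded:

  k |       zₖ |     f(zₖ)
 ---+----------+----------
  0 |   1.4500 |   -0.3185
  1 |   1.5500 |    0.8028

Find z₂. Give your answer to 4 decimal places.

1.4784

z₂ = 1.5500 − 0.8028·(1.5500 − 1.4500) / (0.8028 − (-0.3185))
   = 1.5500 − (0.080280)/(1.121300) = 1.478405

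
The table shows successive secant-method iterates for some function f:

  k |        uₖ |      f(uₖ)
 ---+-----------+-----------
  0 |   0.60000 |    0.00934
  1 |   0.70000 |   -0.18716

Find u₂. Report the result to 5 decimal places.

0.60475

u₂ = 0.70000 − (-0.18716)·(0.70000 − 0.60000) / (-0.18716 − 0.00934)
   = 0.70000 − (-0.0187160)/(-0.1965000) = 0.6047532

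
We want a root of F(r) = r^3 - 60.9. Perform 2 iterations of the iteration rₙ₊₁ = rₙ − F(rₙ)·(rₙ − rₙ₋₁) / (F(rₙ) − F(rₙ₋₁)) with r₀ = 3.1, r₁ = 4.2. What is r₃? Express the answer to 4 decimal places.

3.9303

F(3.1) = -31.109000, F(4.2) = 13.188000
r₂ = 4.200000 − 13.188000·(4.200000 − 3.100000) / (13.188000 − (-31.109000)) = 4.200000 − (14.506800)/(44.297000) = 3.872511
F(3.872511) = -2.826523
r₃ = 3.872511 − (-2.826523)·(3.872511 − 4.200000) / (-2.826523 − 13.188000) = 3.872511 − (0.925656)/(-16.014523) = 3.930312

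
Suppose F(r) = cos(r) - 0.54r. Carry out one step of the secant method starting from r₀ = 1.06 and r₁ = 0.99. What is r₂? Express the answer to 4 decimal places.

1.0001

F(1.06) = -0.083528, F(0.99) = 0.014090
r₂ = 0.990000 − 0.014090·(0.990000 − 1.060000) / (0.014090 − (-0.083528)) = 0.990000 − (-0.000986)/(0.097618) = 1.000104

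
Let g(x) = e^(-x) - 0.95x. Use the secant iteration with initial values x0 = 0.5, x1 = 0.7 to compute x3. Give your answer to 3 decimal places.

g(0.5) = 0.13153, g(0.7) = -0.16841
x2 = 0.70000 − (-0.16841)·(0.70000 − 0.50000) / (-0.16841 − 0.13153) = 0.70000 − (-0.03368)/(-0.29995) = 0.58770
g(0.58770) = -0.00272
x3 = 0.58770 − (-0.00272)·(0.58770 − 0.70000) / (-0.00272 − (-0.16841)) = 0.58770 − (0.00030)/(0.16570) = 0.58586

0.586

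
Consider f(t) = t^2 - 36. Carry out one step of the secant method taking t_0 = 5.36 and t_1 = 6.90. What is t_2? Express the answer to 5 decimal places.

f(5.36) = -7.2704000, f(6.90) = 11.6100000
t_2 = 6.9000000 − 11.6100000·(6.9000000 − 5.3600000) / (11.6100000 − (-7.2704000)) = 6.9000000 − (17.8794000)/(18.8804000) = 5.9530179

5.95302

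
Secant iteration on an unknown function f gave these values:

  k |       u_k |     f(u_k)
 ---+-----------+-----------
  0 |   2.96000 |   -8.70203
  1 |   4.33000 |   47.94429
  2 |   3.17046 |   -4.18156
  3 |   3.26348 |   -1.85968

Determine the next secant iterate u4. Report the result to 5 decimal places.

u4 = 3.26348 − (-1.85968)·(3.26348 − 3.17046) / (-1.85968 − (-4.18156))
   = 3.26348 − (-0.1729874)/(2.3218800) = 3.3379832

3.33798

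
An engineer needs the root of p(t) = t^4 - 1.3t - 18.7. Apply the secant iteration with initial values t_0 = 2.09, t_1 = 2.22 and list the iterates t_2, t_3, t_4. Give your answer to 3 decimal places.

p(2.09) = -2.33670, p(2.22) = 2.70313
t_2 = 2.22000 − 2.70313·(2.22000 − 2.09000) / (2.70313 − (-2.33670)) = 2.22000 − (0.35141)/(5.03983) = 2.15027
p(2.15027) = -0.11695
t_3 = 2.15027 − (-0.11695)·(2.15027 − 2.22000) / (-0.11695 − 2.70313) = 2.15027 − (0.00815)/(-2.82008) = 2.15317
p(2.15317) = -0.00548
t_4 = 2.15317 − (-0.00548)·(2.15317 − 2.15027) / (-0.00548 − (-0.11695)) = 2.15317 − (-0.00002)/(0.11147) = 2.15331

2.150, 2.153, 2.153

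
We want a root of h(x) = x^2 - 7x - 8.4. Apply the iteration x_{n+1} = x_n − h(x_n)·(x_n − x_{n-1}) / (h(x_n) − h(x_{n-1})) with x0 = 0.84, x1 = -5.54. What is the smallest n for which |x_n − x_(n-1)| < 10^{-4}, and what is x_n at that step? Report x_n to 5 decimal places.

n = 7, x_n = -1.04423

h(0.84) = -13.5744000, h(-5.54) = 61.0716000
x2 = -5.5400000 − 61.0716000·(-6.3800000)/(74.6460000) = -0.3202051;  |Δ| = 5.2197949
h(-0.3202051) = -6.0560328
x3 = -0.3202051 − (-6.0560328)·(5.2197949)/(-67.1276328) = -0.7911177;  |Δ| = 0.4709126
h(-0.7911177) = -2.2363085
x4 = -0.7911177 − (-2.2363085)·(-0.4709126)/(3.8197242) = -1.0668198;  |Δ| = 0.2757021
h(-1.0668198) = 0.2058432
x5 = -1.0668198 − 0.2058432·(-0.2757021)/(2.4421518) = -1.0435815;  |Δ| = 0.0232383
h(-1.0435815) = -0.0058668
x6 = -1.0435815 − (-0.0058668)·(0.0232383)/(-0.2117100) = -1.0442255;  |Δ| = 0.0006440
h(-1.0442255) = -0.0000146
x7 = -1.0442255 − (-0.0000146)·(-0.0006440)/(0.0058523) = -1.0442271;  |Δ| = 0.0000016
|x7 − x6| = 0.0000016 < 10^{-4}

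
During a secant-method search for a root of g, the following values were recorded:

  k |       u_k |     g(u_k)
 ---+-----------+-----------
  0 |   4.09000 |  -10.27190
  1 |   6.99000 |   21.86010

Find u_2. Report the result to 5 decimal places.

u_2 = 6.99000 − 21.86010·(6.99000 − 4.09000) / (21.86010 − (-10.27190))
   = 6.99000 − (63.3942900)/(32.1320000) = 5.0170668

5.01707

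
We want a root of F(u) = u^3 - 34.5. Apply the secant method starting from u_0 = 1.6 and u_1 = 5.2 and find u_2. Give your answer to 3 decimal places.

2.402

F(1.6) = -30.40400, F(5.2) = 106.10800
u_2 = 5.20000 − 106.10800·(5.20000 − 1.60000) / (106.10800 − (-30.40400)) = 5.20000 − (381.98880)/(136.51200) = 2.40179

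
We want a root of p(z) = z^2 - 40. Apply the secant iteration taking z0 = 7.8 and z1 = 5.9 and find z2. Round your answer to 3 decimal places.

6.279

p(7.8) = 20.84000, p(5.9) = -5.19000
z2 = 5.90000 − (-5.19000)·(5.90000 − 7.80000) / (-5.19000 − 20.84000) = 5.90000 − (9.86100)/(-26.03000) = 6.27883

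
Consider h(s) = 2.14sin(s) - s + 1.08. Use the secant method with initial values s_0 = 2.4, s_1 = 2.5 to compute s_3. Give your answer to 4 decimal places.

h(2.4) = 0.125491, h(2.5) = -0.139270
s_2 = 2.500000 − (-0.139270)·(2.500000 − 2.400000) / (-0.139270 − 0.125491) = 2.500000 − (-0.013927)/(-0.264761) = 2.447398
h(2.447398) = 0.001703
s_3 = 2.447398 − 0.001703·(2.447398 − 2.500000) / (0.001703 − (-0.139270)) = 2.447398 − (-0.000090)/(0.140972) = 2.448033

2.4480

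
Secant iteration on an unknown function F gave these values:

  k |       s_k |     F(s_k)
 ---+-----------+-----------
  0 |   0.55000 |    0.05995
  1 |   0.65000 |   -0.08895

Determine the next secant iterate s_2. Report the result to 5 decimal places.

0.59026

s_2 = 0.65000 − (-0.08895)·(0.65000 − 0.55000) / (-0.08895 − 0.05995)
   = 0.65000 − (-0.0088950)/(-0.1489000) = 0.5902619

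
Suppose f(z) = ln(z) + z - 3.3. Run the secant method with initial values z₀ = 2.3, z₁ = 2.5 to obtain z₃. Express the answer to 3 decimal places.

f(2.3) = -0.16709, f(2.5) = 0.11629
z₂ = 2.50000 − 0.11629·(2.50000 − 2.30000) / (0.11629 − (-0.16709)) = 2.50000 − (0.02326)/(0.28338) = 2.41793
f(2.41793) = 0.00084
z₃ = 2.41793 − 0.00084·(2.41793 − 2.50000) / (0.00084 − 0.11629) = 2.41793 − (-0.00007)/(-0.11545) = 2.41733

2.417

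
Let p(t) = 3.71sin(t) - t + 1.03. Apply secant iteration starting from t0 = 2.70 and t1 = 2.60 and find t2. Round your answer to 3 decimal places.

p(2.70) = -0.08442, p(2.60) = 0.34251
t2 = 2.60000 − 0.34251·(2.60000 − 2.70000) / (0.34251 − (-0.08442)) = 2.60000 − (-0.03425)/(0.42693) = 2.68023

2.680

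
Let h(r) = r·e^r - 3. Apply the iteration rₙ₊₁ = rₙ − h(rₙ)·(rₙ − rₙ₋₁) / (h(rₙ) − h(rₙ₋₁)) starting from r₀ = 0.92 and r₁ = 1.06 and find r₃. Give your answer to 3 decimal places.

1.050

h(0.92) = -0.69145, h(1.06) = 0.05955
r₂ = 1.06000 − 0.05955·(1.06000 − 0.92000) / (0.05955 − (-0.69145)) = 1.06000 − (0.00834)/(0.75101) = 1.04890
h(1.04890) = -0.00592
r₃ = 1.04890 − (-0.00592)·(1.04890 − 1.06000) / (-0.00592 − 0.05955) = 1.04890 − (0.00007)/(-0.06547) = 1.04990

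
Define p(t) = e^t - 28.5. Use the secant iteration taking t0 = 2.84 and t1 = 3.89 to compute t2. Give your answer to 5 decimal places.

3.21595

p(2.84) = -11.3842345, p(3.89) = 20.4108865
t2 = 3.8900000 − 20.4108865·(3.8900000 − 2.8400000) / (20.4108865 − (-11.3842345)) = 3.8900000 − (21.4314308)/(31.7951210) = 3.2159522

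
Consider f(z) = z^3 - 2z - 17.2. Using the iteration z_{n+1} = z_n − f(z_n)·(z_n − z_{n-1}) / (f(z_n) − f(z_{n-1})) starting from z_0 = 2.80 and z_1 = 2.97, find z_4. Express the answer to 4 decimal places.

2.8388

f(2.80) = -0.848000, f(2.97) = 3.058073
z_2 = 2.970000 − 3.058073·(2.970000 − 2.800000) / (3.058073 − (-0.848000)) = 2.970000 − (0.519872)/(3.906073) = 2.836907
f(2.836907) = -0.042277
z_3 = 2.836907 − (-0.042277)·(2.836907 − 2.970000) / (-0.042277 − 3.058073) = 2.836907 − (0.005627)/(-3.100350) = 2.838722
f(2.838722) = -0.002060
z_4 = 2.838722 − (-0.002060)·(2.838722 − 2.836907) / (-0.002060 − (-0.042277)) = 2.838722 − (-0.000004)/(0.040217) = 2.838814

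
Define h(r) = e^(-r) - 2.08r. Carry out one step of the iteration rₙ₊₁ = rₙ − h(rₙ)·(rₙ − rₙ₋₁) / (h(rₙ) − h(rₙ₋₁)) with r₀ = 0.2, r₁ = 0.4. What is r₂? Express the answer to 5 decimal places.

0.34271

h(0.2) = 0.4027308, h(0.4) = -0.1616800
r₂ = 0.4000000 − (-0.1616800)·(0.4000000 − 0.2000000) / (-0.1616800 − 0.4027308) = 0.4000000 − (-0.0323360)/(-0.5644107) = 0.3427084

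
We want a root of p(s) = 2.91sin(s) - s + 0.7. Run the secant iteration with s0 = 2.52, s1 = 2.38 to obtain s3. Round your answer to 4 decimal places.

2.4824

p(2.52) = -0.125418, p(2.38) = 0.328118
s2 = 2.380000 − 0.328118·(2.380000 − 2.520000) / (0.328118 − (-0.125418)) = 2.380000 − (-0.045937)/(0.453536) = 2.481285
p(2.481285) = 0.003591
s3 = 2.481285 − 0.003591·(2.481285 − 2.380000) / (0.003591 − 0.328118) = 2.481285 − (0.000364)/(-0.324527) = 2.482406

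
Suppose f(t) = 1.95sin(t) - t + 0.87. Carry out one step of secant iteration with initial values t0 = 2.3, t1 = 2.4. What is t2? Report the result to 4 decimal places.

f(2.3) = 0.024125, f(2.4) = -0.212847
t2 = 2.400000 − (-0.212847)·(2.400000 − 2.300000) / (-0.212847 − 0.024125) = 2.400000 − (-0.021285)/(-0.236972) = 2.310181

2.3102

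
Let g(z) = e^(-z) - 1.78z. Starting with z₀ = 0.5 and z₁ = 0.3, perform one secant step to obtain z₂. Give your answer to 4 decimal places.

0.3844

g(0.5) = -0.283469, g(0.3) = 0.206818
z₂ = 0.300000 − 0.206818·(0.300000 − 0.500000) / (0.206818 − (-0.283469)) = 0.300000 − (-0.041364)/(0.490288) = 0.384366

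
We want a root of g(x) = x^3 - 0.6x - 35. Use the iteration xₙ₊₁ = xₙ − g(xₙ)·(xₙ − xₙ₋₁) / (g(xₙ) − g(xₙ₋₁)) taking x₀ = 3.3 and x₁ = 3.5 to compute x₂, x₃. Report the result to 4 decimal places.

3.3306, 3.3321

g(3.3) = -1.043000, g(3.5) = 5.775000
x₂ = 3.500000 − 5.775000·(3.500000 − 3.300000) / (5.775000 − (-1.043000)) = 3.500000 − (1.155000)/(6.818000) = 3.330595
g(3.330595) = -0.052507
x₃ = 3.330595 − (-0.052507)·(3.330595 − 3.500000) / (-0.052507 − 5.775000) = 3.330595 − (0.008895)/(-5.827507) = 3.332122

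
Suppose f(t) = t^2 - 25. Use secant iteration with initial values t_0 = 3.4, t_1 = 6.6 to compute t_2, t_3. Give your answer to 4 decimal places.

f(3.4) = -13.440000, f(6.6) = 18.560000
t_2 = 6.600000 − 18.560000·(6.600000 − 3.400000) / (18.560000 − (-13.440000)) = 6.600000 − (59.392000)/(32.000000) = 4.744000
f(4.744000) = -2.494464
t_3 = 4.744000 − (-2.494464)·(4.744000 − 6.600000) / (-2.494464 − 18.560000) = 4.744000 − (4.629725)/(-21.054464) = 4.963893

4.7440, 4.9639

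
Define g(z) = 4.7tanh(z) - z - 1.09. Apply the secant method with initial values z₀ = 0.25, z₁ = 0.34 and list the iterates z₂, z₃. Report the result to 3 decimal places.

g(0.25) = -0.18888, g(0.34) = 0.10914
z₂ = 0.34000 − 0.10914·(0.34000 − 0.25000) / (0.10914 − (-0.18888)) = 0.34000 − (0.00982)/(0.29803) = 0.30704
g(0.30704) = 0.00235
z₃ = 0.30704 − 0.00235·(0.30704 − 0.34000) / (0.00235 − 0.10914) = 0.30704 − (-0.00008)/(-0.10680) = 0.30632

0.307, 0.306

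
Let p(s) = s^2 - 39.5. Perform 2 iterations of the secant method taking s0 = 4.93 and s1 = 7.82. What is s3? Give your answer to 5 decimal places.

6.26694

p(4.93) = -15.1951000, p(7.82) = 21.6524000
s2 = 7.8200000 − 21.6524000·(7.8200000 − 4.9300000) / (21.6524000 − (-15.1951000)) = 7.8200000 − (62.5754360)/(36.8475000) = 6.1217725
p(6.1217725) = -2.0239009
s3 = 6.1217725 − (-2.0239009)·(6.1217725 − 7.8200000) / (-2.0239009 − 21.6524000) = 6.1217725 − (3.4370440)/(-23.6763009) = 6.2669407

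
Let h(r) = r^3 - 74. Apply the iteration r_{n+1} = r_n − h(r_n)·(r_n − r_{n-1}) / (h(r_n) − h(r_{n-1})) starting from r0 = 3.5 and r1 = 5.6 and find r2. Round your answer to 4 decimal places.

3.9924

h(3.5) = -31.125000, h(5.6) = 101.616000
r2 = 5.600000 − 101.616000·(5.600000 − 3.500000) / (101.616000 − (-31.125000)) = 5.600000 − (213.393600)/(132.741000) = 3.992406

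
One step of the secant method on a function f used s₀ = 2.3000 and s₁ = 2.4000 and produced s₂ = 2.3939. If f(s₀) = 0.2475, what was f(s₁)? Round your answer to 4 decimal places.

The secant line through (2.3000, 0.2475) and (2.4000, f(s₁)) crosses zero at s₂ = 2.3939.
So (2.3000, 0.2475), (2.4000, f(s₁)), (2.3939, 0) are collinear:
f(s₁) = 0.2475 · (2.4000 − 2.3939) / (2.3000 − 2.3939) = 0.2475 · (0.006100)/(-0.093900) = -0.016078

-0.0161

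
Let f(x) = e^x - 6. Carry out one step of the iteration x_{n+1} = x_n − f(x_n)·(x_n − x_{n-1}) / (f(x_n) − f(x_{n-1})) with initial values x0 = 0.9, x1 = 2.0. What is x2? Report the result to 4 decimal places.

f(0.9) = -3.540397, f(2.0) = 1.389056
x2 = 2.000000 − 1.389056·(2.000000 − 0.900000) / (1.389056 − (-3.540397)) = 2.000000 − (1.527962)/(4.929453) = 1.690034

1.6900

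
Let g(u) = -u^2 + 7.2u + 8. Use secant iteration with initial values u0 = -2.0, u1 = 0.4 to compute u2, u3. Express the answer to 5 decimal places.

-0.81818, -1.00716

g(-2.0) = -10.4000000, g(0.4) = 10.7200000
u2 = 0.4000000 − 10.7200000·(0.4000000 − (-2.0000000)) / (10.7200000 − (-10.4000000)) = 0.4000000 − (25.7280000)/(21.1200000) = -0.8181818
g(-0.8181818) = 1.4396694
u3 = -0.8181818 − 1.4396694·(-0.8181818 − 0.4000000) / (1.4396694 − 10.7200000) = -0.8181818 − (-1.7537791)/(-9.2803306) = -1.0071599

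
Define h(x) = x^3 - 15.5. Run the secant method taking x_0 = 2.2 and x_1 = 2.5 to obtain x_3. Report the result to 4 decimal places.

2.4933

h(2.2) = -4.852000, h(2.5) = 0.125000
x_2 = 2.500000 − 0.125000·(2.500000 − 2.200000) / (0.125000 − (-4.852000)) = 2.500000 − (0.037500)/(4.977000) = 2.492465
h(2.492465) = -0.015850
x_3 = 2.492465 − (-0.015850)·(2.492465 − 2.500000) / (-0.015850 − 0.125000) = 2.492465 − (0.000119)/(-0.140850) = 2.493313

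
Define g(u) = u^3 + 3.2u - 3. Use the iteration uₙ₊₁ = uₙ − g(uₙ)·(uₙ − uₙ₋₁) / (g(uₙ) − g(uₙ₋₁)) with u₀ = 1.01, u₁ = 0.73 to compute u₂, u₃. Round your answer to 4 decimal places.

g(1.01) = 1.262301, g(0.73) = -0.274983
u₂ = 0.730000 − (-0.274983)·(0.730000 − 1.010000) / (-0.274983 − 1.262301) = 0.730000 − (0.076995)/(-1.537284) = 0.780085
g(0.780085) = -0.029020
u₃ = 0.780085 − (-0.029020)·(0.780085 − 0.730000) / (-0.029020 − (-0.274983)) = 0.780085 − (-0.001453)/(0.245963) = 0.785994

0.7801, 0.7860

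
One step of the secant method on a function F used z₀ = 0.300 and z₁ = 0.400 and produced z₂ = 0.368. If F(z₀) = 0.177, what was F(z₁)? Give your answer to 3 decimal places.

The secant line through (0.300, 0.177) and (0.400, F(z₁)) crosses zero at z₂ = 0.368.
So (0.300, 0.177), (0.400, F(z₁)), (0.368, 0) are collinear:
F(z₁) = 0.177 · (0.400 − 0.368) / (0.300 − 0.368) = 0.177 · (0.03200)/(-0.06800) = -0.08329

-0.083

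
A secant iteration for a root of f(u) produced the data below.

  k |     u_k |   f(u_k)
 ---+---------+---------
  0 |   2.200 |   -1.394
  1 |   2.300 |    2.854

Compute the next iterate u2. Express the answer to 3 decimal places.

u2 = 2.300 − 2.854·(2.300 − 2.200) / (2.854 − (-1.394))
   = 2.300 − (0.28540)/(4.24800) = 2.23282

2.233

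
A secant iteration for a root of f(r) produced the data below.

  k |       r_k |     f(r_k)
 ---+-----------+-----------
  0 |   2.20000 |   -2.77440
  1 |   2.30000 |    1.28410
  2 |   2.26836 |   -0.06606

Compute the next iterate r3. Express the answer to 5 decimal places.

r3 = 2.26836 − (-0.06606)·(2.26836 − 2.30000) / (-0.06606 − 1.28410)
   = 2.26836 − (0.0020901)/(-1.3501600) = 2.2699081

2.26991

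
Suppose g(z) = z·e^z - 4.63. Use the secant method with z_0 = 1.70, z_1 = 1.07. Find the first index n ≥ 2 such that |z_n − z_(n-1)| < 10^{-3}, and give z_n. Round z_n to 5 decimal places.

g(1.70) = 4.6757106, g(1.07) = -1.5105439
z_2 = 1.0700000 − (-1.5105439)·(-0.6300000)/(-6.1862545) = 1.2238318;  |Δ| = 0.1538318
g(1.2238318) = -0.4687373
z_3 = 1.2238318 − (-0.4687373)·(0.1538318)/(1.0418066) = 1.2930449;  |Δ| = 0.0692131
g(1.2930449) = 0.0816812
z_4 = 1.2930449 − 0.0816812·(0.0692131)/(0.5504185) = 1.2827738;  |Δ| = 0.0102711
g(1.2827738) = -0.0035094
z_5 = 1.2827738 − (-0.0035094)·(-0.0102711)/(-0.0851907) = 1.2831969;  |Δ| = 0.0004231
|z_5 − z_4| = 0.0004231 < 10^{-3}

n = 5, z_n = 1.28320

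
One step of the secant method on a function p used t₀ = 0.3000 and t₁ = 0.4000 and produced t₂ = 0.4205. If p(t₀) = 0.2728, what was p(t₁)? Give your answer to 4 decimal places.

The secant line through (0.3000, 0.2728) and (0.4000, p(t₁)) crosses zero at t₂ = 0.4205.
So (0.3000, 0.2728), (0.4000, p(t₁)), (0.4205, 0) are collinear:
p(t₁) = 0.2728 · (0.4000 − 0.4205) / (0.3000 − 0.4205) = 0.2728 · (-0.020500)/(-0.120500) = 0.046410

0.0464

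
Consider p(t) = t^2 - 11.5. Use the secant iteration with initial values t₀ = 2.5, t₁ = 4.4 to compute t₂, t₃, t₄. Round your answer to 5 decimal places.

p(2.5) = -5.2500000, p(4.4) = 7.8600000
t₂ = 4.4000000 − 7.8600000·(4.4000000 − 2.5000000) / (7.8600000 − (-5.2500000)) = 4.4000000 − (14.9340000)/(13.1100000) = 3.2608696
p(3.2608696) = -0.8667297
t₃ = 3.2608696 − (-0.8667297)·(3.2608696 − 4.4000000) / (-0.8667297 − 7.8600000) = 3.2608696 − (0.9873182)/(-8.7267297) = 3.3740068
p(3.3740068) = -0.1160780
t₄ = 3.3740068 − (-0.1160780)·(3.3740068 − 3.2608696) / (-0.1160780 − (-0.8667297)) = 3.3740068 − (-0.0131328)/(0.7506516) = 3.3915019

3.26087, 3.37401, 3.39150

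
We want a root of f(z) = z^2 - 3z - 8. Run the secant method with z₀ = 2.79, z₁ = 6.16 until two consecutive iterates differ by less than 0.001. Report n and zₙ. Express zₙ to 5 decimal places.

n = 6, zₙ = 4.70156

f(2.79) = -8.5859000, f(6.16) = 11.4656000
z₂ = 6.1600000 − 11.4656000·(3.3700000)/(20.0515000) = 4.2330084;  |Δ| = 1.9269916
f(4.2330084) = -2.7806651
z₃ = 4.2330084 − (-2.7806651)·(-1.9269916)/(-14.2462651) = 4.6091293;  |Δ| = 0.3761209
f(4.6091293) = -0.5833149
z₄ = 4.6091293 − (-0.5833149)·(0.3761209)/(2.1973502) = 4.7089755;  |Δ| = 0.0998461
f(4.7089755) = 0.0475235
z₅ = 4.7089755 − 0.0475235·(0.0998461)/(0.6308384) = 4.7014537;  |Δ| = 0.0075218
f(4.7014537) = -0.0006944
z₆ = 4.7014537 − (-0.0006944)·(-0.0075218)/(-0.0482179) = 4.7015620;  |Δ| = 0.0001083
|z₆ − z₅| = 0.0001083 < 0.001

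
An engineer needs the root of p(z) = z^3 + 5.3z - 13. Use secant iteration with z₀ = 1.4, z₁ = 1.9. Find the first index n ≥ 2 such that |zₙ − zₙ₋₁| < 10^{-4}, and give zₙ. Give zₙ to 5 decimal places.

p(1.4) = -2.8360000, p(1.9) = 3.9290000
z₂ = 1.9000000 − 3.9290000·(0.5000000)/(6.7650000) = 1.6096083;  |Δ| = 0.2903917
p(1.6096083) = -0.2988405
z₃ = 1.6096083 − (-0.2988405)·(-0.2903917)/(-4.2278405) = 1.6301343;  |Δ| = 0.0205260
p(1.6301343) = -0.0284704
z₄ = 1.6301343 − (-0.0284704)·(0.0205260)/(0.2703701) = 1.6322957;  |Δ| = 0.0021614
p(1.6322957) = 0.0002389
z₅ = 1.6322957 − 0.0002389·(0.0021614)/(0.0287094) = 1.6322778;  |Δ| = 0.0000180
|z₅ − z₄| = 0.0000180 < 10^{-4}

n = 5, zₙ = 1.63228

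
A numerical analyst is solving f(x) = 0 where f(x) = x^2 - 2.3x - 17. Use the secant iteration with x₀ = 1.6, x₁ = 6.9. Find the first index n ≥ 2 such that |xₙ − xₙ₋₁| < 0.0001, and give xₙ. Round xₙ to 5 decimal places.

n = 7, xₙ = 5.43048

f(1.6) = -18.1200000, f(6.9) = 14.7400000
x₂ = 6.9000000 − 14.7400000·(5.3000000)/(32.8600000) = 4.5225806;  |Δ| = 2.3774194
f(4.5225806) = -6.9481998
x₃ = 4.5225806 − (-6.9481998)·(-2.3774194)/(-21.6881998) = 5.2842291;  |Δ| = 0.7616485
f(5.2842291) = -1.2306494
x₄ = 5.2842291 − (-1.2306494)·(0.7616485)/(5.7175504) = 5.4481669;  |Δ| = 0.1639377
f(5.4481669) = 0.1517385
x₅ = 5.4481669 − 0.1517385·(0.1639377)/(1.3823880) = 5.4301722;  |Δ| = 0.0179947
f(5.4301722) = -0.0026262
x₆ = 5.4301722 − (-0.0026262)·(-0.0179947)/(-0.1543647) = 5.4304783;  |Δ| = 0.0003061
f(5.4304783) = -0.0000054
x₇ = 5.4304783 − (-0.0000054)·(0.0003061)/(0.0026208) = 5.4304789;  |Δ| = 0.0000006
|x₇ − x₆| = 0.0000006 < 0.0001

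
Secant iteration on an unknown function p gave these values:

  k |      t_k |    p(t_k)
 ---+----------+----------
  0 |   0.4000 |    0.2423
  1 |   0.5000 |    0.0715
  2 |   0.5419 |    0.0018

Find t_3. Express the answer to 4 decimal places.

0.5430

t_3 = 0.5419 − 0.0018·(0.5419 − 0.5000) / (0.0018 − 0.0715)
   = 0.5419 − (0.000075)/(-0.069700) = 0.542982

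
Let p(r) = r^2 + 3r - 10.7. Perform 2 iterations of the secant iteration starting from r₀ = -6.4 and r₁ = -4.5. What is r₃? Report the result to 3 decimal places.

p(-6.4) = 11.06000, p(-4.5) = -3.95000
r₂ = -4.50000 − (-3.95000)·(-4.50000 − (-6.40000)) / (-3.95000 − 11.06000) = -4.50000 − (-7.50500)/(-15.01000) = -5.00000
p(-5.00000) = -0.70000
r₃ = -5.00000 − (-0.70000)·(-5.00000 − (-4.50000)) / (-0.70000 − (-3.95000)) = -5.00000 − (0.35000)/(3.25000) = -5.10769

-5.108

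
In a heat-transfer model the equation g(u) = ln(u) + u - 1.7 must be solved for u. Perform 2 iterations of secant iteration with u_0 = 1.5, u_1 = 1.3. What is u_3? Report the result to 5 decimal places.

1.37881

g(1.5) = 0.2054651, g(1.3) = -0.1376357
u_2 = 1.3000000 − (-0.1376357)·(1.3000000 − 1.5000000) / (-0.1376357 − 0.2054651) = 1.3000000 − (0.0275271)/(-0.3431008) = 1.3802305
g(1.3802305) = 0.0024810
u_3 = 1.3802305 − 0.0024810·(1.3802305 − 1.3000000) / (0.0024810 − (-0.1376357)) = 1.3802305 − (0.0001991)/(0.1401167) = 1.3788099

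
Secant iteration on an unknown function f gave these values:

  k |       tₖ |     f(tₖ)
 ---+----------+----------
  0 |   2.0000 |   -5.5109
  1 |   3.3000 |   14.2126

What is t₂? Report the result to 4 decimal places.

2.3632

t₂ = 3.3000 − 14.2126·(3.3000 − 2.0000) / (14.2126 − (-5.5109))
   = 3.3000 − (18.476380)/(19.723500) = 2.363230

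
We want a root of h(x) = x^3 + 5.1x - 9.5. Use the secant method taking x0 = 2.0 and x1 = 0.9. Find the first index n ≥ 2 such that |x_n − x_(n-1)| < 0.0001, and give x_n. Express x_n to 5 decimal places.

n = 6, x_n = 1.36455

h(2.0) = 8.7000000, h(0.9) = -4.1810000
x2 = 0.9000000 − (-4.1810000)·(-1.1000000)/(-12.8810000) = 1.2570453;  |Δ| = 0.3570453
h(1.2570453) = -1.1027330
x3 = 1.2570453 − (-1.1027330)·(0.3570453)/(3.0782670) = 1.3849502;  |Δ| = 0.1279050
h(1.3849502) = 0.2197013
x4 = 1.3849502 − 0.2197013·(0.1279050)/(1.3224343) = 1.3637009;  |Δ| = 0.0212494
h(1.3637009) = -0.0090784
x5 = 1.3637009 − (-0.0090784)·(-0.0212494)/(-0.2287796) = 1.3645441;  |Δ| = 0.0008432
h(1.3645441) = -0.0000708
x6 = 1.3645441 − (-0.0000708)·(0.0008432)/(0.0090076) = 1.3645507;  |Δ| = 0.0000066
|x6 − x5| = 0.0000066 < 0.0001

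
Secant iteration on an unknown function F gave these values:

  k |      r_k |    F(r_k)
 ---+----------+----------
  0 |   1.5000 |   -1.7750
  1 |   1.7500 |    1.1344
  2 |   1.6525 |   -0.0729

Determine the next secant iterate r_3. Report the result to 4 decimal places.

r_3 = 1.6525 − (-0.0729)·(1.6525 − 1.7500) / (-0.0729 − 1.1344)
   = 1.6525 − (0.007108)/(-1.207300) = 1.658387

1.6584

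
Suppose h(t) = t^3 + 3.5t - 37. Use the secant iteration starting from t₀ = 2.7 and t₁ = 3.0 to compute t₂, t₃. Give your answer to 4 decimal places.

h(2.7) = -7.867000, h(3.0) = 0.500000
t₂ = 3.000000 − 0.500000·(3.000000 − 2.700000) / (0.500000 − (-7.867000)) = 3.000000 − (0.150000)/(8.367000) = 2.982072
h(2.982072) = -0.043904
t₃ = 2.982072 − (-0.043904)·(2.982072 − 3.000000) / (-0.043904 − 0.500000) = 2.982072 − (0.000787)/(-0.543904) = 2.983520

2.9821, 2.9835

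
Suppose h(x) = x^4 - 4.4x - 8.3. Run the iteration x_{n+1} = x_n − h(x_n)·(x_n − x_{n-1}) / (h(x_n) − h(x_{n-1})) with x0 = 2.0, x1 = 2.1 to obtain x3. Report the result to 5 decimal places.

h(2.0) = -1.1000000, h(2.1) = 1.9081000
x2 = 2.1000000 − 1.9081000·(2.1000000 − 2.0000000) / (1.9081000 − (-1.1000000)) = 2.1000000 − (0.1908100)/(3.0081000) = 2.0365679
h(2.0365679) = -0.0582389
x3 = 2.0365679 − (-0.0582389)·(2.0365679 − 2.1000000) / (-0.0582389 − 1.9081000) = 2.0365679 − (0.0036942)/(-1.9663389) = 2.0384467

2.03845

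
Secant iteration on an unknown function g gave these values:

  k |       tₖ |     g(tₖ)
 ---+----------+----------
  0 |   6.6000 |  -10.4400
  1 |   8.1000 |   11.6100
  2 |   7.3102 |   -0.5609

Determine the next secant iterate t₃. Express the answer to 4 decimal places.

t₃ = 7.3102 − (-0.5609)·(7.3102 − 8.1000) / (-0.5609 − 11.6100)
   = 7.3102 − (0.442999)/(-12.170900) = 7.346598

7.3466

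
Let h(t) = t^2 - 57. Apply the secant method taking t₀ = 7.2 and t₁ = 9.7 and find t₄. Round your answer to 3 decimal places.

7.550

h(7.2) = -5.16000, h(9.7) = 37.09000
t₂ = 9.70000 − 37.09000·(9.70000 − 7.20000) / (37.09000 − (-5.16000)) = 9.70000 − (92.72500)/(42.25000) = 7.50533
h(7.50533) = -0.67009
t₃ = 7.50533 − (-0.67009)·(7.50533 − 9.70000) / (-0.67009 − 37.09000) = 7.50533 − (1.47063)/(-37.76009) = 7.54427
h(7.54427) = -0.08396
t₄ = 7.54427 − (-0.08396)·(7.54427 − 7.50533) / (-0.08396 − (-0.67009)) = 7.54427 − (-0.00327)/(0.58613) = 7.54985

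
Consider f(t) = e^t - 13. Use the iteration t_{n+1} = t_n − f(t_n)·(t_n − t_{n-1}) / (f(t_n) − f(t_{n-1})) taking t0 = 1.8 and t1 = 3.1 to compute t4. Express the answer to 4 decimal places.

2.5705

f(1.8) = -6.950353, f(3.1) = 9.197951
t2 = 3.100000 − 9.197951·(3.100000 − 1.800000) / (9.197951 − (-6.950353)) = 3.100000 − (11.957337)/(16.148304) = 2.359530
f(2.359530) = -2.414027
t3 = 2.359530 − (-2.414027)·(2.359530 − 3.100000) / (-2.414027 − 9.197951) = 2.359530 − (1.787515)/(-11.611978) = 2.513467
f(2.513467) = -0.652335
t4 = 2.513467 − (-0.652335)·(2.513467 − 2.359530) / (-0.652335 − (-2.414027)) = 2.513467 − (-0.100419)/(1.761692) = 2.570468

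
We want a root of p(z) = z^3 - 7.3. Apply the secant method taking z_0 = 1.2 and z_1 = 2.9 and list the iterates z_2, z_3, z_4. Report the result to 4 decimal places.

p(1.2) = -5.572000, p(2.9) = 17.089000
z_2 = 2.900000 − 17.089000·(2.900000 − 1.200000) / (17.089000 − (-5.572000)) = 2.900000 − (29.051300)/(22.661000) = 1.618005
p(1.618005) = -3.064164
z_3 = 1.618005 − (-3.064164)·(1.618005 − 2.900000) / (-3.064164 − 17.089000) = 1.618005 − (3.928244)/(-20.153164) = 1.812924
p(1.812924) = -1.341475
z_4 = 1.812924 − (-1.341475)·(1.812924 − 1.618005) / (-1.341475 − (-3.064164)) = 1.812924 − (-0.261480)/(1.722689) = 1.964710

1.6180, 1.8129, 1.9647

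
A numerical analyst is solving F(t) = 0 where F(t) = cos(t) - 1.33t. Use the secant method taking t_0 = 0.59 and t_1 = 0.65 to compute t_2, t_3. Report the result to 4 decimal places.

F(0.59) = 0.046241, F(0.65) = -0.068416
t_2 = 0.650000 − (-0.068416)·(0.650000 − 0.590000) / (-0.068416 − 0.046241) = 0.650000 − (-0.004105)/(-0.114657) = 0.614198
F(0.614198) = 0.000353
t_3 = 0.614198 − 0.000353·(0.614198 − 0.650000) / (0.000353 − (-0.068416)) = 0.614198 − (-0.000013)/(0.068769) = 0.614382

0.6142, 0.6144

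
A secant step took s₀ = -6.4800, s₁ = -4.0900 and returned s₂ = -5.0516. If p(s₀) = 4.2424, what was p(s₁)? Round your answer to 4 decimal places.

-2.8560

The secant line through (-6.4800, 4.2424) and (-4.0900, p(s₁)) crosses zero at s₂ = -5.0516.
So (-6.4800, 4.2424), (-4.0900, p(s₁)), (-5.0516, 0) are collinear:
p(s₁) = 4.2424 · (-4.0900 − (-5.0516)) / (-6.4800 − (-5.0516)) = 4.2424 · (0.961600)/(-1.428400) = -2.855987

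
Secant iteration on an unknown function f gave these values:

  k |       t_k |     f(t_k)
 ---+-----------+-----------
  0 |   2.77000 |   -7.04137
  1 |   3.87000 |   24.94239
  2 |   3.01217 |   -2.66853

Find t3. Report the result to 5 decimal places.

3.09508

t3 = 3.01217 − (-2.66853)·(3.01217 − 3.87000) / (-2.66853 − 24.94239)
   = 3.01217 − (2.2891451)/(-27.6109200) = 3.0950772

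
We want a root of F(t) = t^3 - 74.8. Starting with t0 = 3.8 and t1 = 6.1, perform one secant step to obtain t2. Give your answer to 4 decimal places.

4.0663

F(3.8) = -19.928000, F(6.1) = 152.181000
t2 = 6.100000 − 152.181000·(6.100000 − 3.800000) / (152.181000 − (-19.928000)) = 6.100000 − (350.016300)/(172.109000) = 4.066310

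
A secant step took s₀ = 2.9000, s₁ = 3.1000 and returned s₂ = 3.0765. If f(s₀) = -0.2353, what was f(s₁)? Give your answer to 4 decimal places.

The secant line through (2.9000, -0.2353) and (3.1000, f(s₁)) crosses zero at s₂ = 3.0765.
So (2.9000, -0.2353), (3.1000, f(s₁)), (3.0765, 0) are collinear:
f(s₁) = -0.2353 · (3.1000 − 3.0765) / (2.9000 − 3.0765) = -0.2353 · (0.023500)/(-0.176500) = 0.031329

0.0313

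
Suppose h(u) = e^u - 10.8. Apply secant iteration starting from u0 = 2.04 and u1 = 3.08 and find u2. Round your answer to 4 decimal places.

2.2699

h(2.04) = -3.109391, h(3.08) = 10.958402
u2 = 3.080000 − 10.958402·(3.080000 − 2.040000) / (10.958402 − (-3.109391)) = 3.080000 − (11.396738)/(14.067793) = 2.269870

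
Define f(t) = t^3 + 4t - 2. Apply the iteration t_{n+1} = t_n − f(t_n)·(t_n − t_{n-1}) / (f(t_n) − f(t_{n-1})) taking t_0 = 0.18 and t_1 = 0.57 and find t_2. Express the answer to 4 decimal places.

f(0.18) = -1.274168, f(0.57) = 0.465193
t_2 = 0.570000 − 0.465193·(0.570000 − 0.180000) / (0.465193 − (-1.274168)) = 0.570000 − (0.181425)/(1.739361) = 0.465694

0.4657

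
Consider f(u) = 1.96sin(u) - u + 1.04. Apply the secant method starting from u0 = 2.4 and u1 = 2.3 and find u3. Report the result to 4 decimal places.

f(2.4) = -0.036092, f(2.3) = 0.201582
u2 = 2.300000 − 0.201582·(2.300000 − 2.400000) / (0.201582 − (-0.036092)) = 2.300000 − (-0.020158)/(0.237674) = 2.384814
f(2.384814) = 0.000887
u3 = 2.384814 − 0.000887·(2.384814 − 2.300000) / (0.000887 − 0.201582) = 2.384814 − (0.000075)/(-0.200695) = 2.385189

2.3852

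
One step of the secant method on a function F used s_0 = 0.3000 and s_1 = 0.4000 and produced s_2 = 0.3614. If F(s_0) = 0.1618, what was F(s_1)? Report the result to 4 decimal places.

-0.1017

The secant line through (0.3000, 0.1618) and (0.4000, F(s_1)) crosses zero at s_2 = 0.3614.
So (0.3000, 0.1618), (0.4000, F(s_1)), (0.3614, 0) are collinear:
F(s_1) = 0.1618 · (0.4000 − 0.3614) / (0.3000 − 0.3614) = 0.1618 · (0.038600)/(-0.061400) = -0.101718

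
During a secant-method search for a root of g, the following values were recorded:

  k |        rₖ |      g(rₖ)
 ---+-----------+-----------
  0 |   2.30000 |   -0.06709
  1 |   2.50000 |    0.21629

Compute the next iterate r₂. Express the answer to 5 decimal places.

2.34735

r₂ = 2.50000 − 0.21629·(2.50000 − 2.30000) / (0.21629 − (-0.06709))
   = 2.50000 − (0.0432580)/(0.2833800) = 2.3473498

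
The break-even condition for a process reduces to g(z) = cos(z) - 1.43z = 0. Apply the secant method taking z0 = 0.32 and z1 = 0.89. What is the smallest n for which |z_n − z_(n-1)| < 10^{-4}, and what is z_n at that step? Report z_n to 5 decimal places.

n = 5, z_n = 0.58357

g(0.32) = 0.4916354, g(0.89) = -0.6432880
z2 = 0.8900000 − (-0.6432880)·(0.5700000)/(-1.1349234) = 0.5669173;  |Δ| = 0.3230827
g(0.5669173) = 0.0328688
z3 = 0.5669173 − 0.0328688·(-0.3230827)/(0.6761568) = 0.5826227;  |Δ| = 0.0157054
g(0.5826227) = 0.0018720
z4 = 0.5826227 − 0.0018720·(0.0157054)/(-0.0309968) = 0.5835712;  |Δ| = 0.0009485
g(0.5835712) = -0.0000066
z5 = 0.5835712 − (-0.0000066)·(0.0009485)/(-0.0018786) = 0.5835679;  |Δ| = 0.0000033
|z5 − z4| = 0.0000033 < 10^{-4}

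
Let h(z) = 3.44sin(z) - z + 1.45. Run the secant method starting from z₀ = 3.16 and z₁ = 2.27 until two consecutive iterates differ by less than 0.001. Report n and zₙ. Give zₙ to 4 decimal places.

h(3.16) = -1.773318, h(2.27) = 1.812821
z₂ = 2.270000 − 1.812821·(-0.890000)/(3.586139) = 2.719902;  |Δ| = 0.449902
h(2.719902) = 0.138103
z₃ = 2.719902 − 0.138103·(0.449902)/(-1.674718) = 2.757002;  |Δ| = 0.037100
h(2.757002) = -0.016385
z₄ = 2.757002 − (-0.016385)·(0.037100)/(-0.154488) = 2.753067;  |Δ| = 0.003935
h(2.753067) = 0.000087
z₅ = 2.753067 − 0.000087·(-0.003935)/(0.016472) = 2.753088;  |Δ| = 0.000021
|z₅ − z₄| = 0.000021 < 0.001

n = 5, zₙ = 2.7531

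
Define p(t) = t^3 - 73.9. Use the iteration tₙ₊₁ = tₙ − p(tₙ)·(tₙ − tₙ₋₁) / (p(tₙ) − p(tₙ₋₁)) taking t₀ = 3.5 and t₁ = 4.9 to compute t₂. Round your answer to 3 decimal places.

p(3.5) = -31.02500, p(4.9) = 43.74900
t₂ = 4.90000 − 43.74900·(4.90000 − 3.50000) / (43.74900 − (-31.02500)) = 4.90000 − (61.24860)/(74.77400) = 4.08088

4.081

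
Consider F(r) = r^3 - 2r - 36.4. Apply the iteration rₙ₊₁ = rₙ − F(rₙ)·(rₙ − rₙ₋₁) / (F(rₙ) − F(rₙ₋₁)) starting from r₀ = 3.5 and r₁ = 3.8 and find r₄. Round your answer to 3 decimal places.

F(3.5) = -0.52500, F(3.8) = 10.87200
r₂ = 3.80000 − 10.87200·(3.80000 − 3.50000) / (10.87200 − (-0.52500)) = 3.80000 − (3.26160)/(11.39700) = 3.51382
F(3.51382) = -0.04277
r₃ = 3.51382 − (-0.04277)·(3.51382 − 3.80000) / (-0.04277 − 10.87200) = 3.51382 − (0.01224)/(-10.91477) = 3.51494
F(3.51494) = -0.00346
r₄ = 3.51494 − (-0.00346)·(3.51494 − 3.51382) / (-0.00346 − (-0.04277)) = 3.51494 − (0.00000)/(0.03931) = 3.51504

3.515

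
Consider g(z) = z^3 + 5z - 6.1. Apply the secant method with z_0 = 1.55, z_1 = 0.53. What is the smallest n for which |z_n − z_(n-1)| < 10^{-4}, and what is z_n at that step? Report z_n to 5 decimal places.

g(1.55) = 5.3738750, g(0.53) = -3.3011230
z_2 = 0.5300000 − (-3.3011230)·(-1.0200000)/(-8.6749980) = 0.9181437;  |Δ| = 0.3881437
g(0.9181437) = -0.7352978
z_3 = 0.9181437 − (-0.7352978)·(0.3881437)/(2.5658252) = 1.0293754;  |Δ| = 0.1112317
g(1.0293754) = 0.1376172
z_4 = 1.0293754 − 0.1376172·(0.1112317)/(0.8729151) = 1.0118394;  |Δ| = 0.0175360
g(1.0118394) = -0.0048624
z_5 = 1.0118394 − (-0.0048624)·(-0.0175360)/(-0.1424796) = 1.0124379;  |Δ| = 0.0005984
g(1.0124379) = -0.0000310
z_6 = 1.0124379 − (-0.0000310)·(0.0005984)/(0.0048314) = 1.0124417;  |Δ| = 0.0000038
|z_6 − z_5| = 0.0000038 < 10^{-4}

n = 6, z_n = 1.01244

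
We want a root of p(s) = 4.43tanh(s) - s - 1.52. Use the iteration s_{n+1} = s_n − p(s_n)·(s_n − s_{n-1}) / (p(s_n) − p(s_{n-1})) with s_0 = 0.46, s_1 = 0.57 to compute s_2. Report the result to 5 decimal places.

0.49070

p(0.46) = -0.0747269, p(0.57) = 0.1930416
s_2 = 0.5700000 − 0.1930416·(0.5700000 − 0.4600000) / (0.1930416 − (-0.0747269)) = 0.5700000 − (0.0212346)/(0.2677685) = 0.4906980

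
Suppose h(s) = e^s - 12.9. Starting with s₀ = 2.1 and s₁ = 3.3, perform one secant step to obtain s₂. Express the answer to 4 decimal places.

2.3998

h(2.1) = -4.733830, h(3.3) = 14.212639
s₂ = 3.300000 − 14.212639·(3.300000 − 2.100000) / (14.212639 − (-4.733830)) = 3.300000 − (17.055167)/(18.946469) = 2.399823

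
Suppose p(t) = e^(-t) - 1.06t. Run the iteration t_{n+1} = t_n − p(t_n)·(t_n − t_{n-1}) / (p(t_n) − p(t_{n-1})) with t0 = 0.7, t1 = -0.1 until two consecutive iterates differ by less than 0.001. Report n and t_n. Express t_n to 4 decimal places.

p(0.7) = -0.245415, p(-0.1) = 1.211171
t2 = -0.100000 − 1.211171·(-0.800000)/(1.456586) = 0.565211;  |Δ| = 0.665211
p(0.565211) = -0.030883
t3 = 0.565211 − (-0.030883)·(0.665211)/(-1.242054) = 0.548671;  |Δ| = 0.016540
p(0.548671) = -0.003874
t4 = 0.548671 − (-0.003874)·(-0.016540)/(0.027010) = 0.546299;  |Δ| = 0.002372
p(0.546299) = 0.000013
t5 = 0.546299 − 0.000013·(-0.002372)/(0.003887) = 0.546306;  |Δ| = 0.000008
|t5 − t4| = 0.000008 < 0.001

n = 5, t_n = 0.5463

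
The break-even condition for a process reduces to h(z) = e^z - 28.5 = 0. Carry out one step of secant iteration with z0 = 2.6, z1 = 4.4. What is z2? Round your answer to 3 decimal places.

h(2.6) = -15.03626, h(4.4) = 52.95087
z2 = 4.40000 − 52.95087·(4.40000 − 2.60000) / (52.95087 − (-15.03626)) = 4.40000 − (95.31156)/(67.98713) = 2.99809

2.998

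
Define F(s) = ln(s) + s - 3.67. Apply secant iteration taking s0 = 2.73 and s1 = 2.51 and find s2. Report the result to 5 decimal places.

2.68347

F(2.73) = 0.0643016, F(2.51) = -0.2397172
s2 = 2.5100000 − (-0.2397172)·(2.5100000 − 2.7300000) / (-0.2397172 − 0.0643016) = 2.5100000 − (0.0527378)/(-0.3040189) = 2.6834688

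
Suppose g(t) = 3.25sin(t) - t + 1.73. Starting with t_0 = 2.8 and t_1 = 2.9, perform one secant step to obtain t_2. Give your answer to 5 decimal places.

2.80455

g(2.8) = 0.0187115, g(2.9) = -0.3924397
t_2 = 2.9000000 − (-0.3924397)·(2.9000000 − 2.8000000) / (-0.3924397 − 0.0187115) = 2.9000000 − (-0.0392440)/(-0.4111512) = 2.8045510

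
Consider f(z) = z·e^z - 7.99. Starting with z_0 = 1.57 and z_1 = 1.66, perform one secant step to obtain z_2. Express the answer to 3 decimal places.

f(1.57) = -0.44356, f(1.66) = 0.74046
z_2 = 1.66000 − 0.74046·(1.66000 − 1.57000) / (0.74046 − (-0.44356)) = 1.66000 − (0.06664)/(1.18402) = 1.60372

1.604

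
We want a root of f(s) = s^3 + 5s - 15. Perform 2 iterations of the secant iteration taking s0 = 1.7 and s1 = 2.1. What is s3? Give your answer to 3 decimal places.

1.810

f(1.7) = -1.58700, f(2.1) = 4.76100
s2 = 2.10000 − 4.76100·(2.10000 − 1.70000) / (4.76100 − (-1.58700)) = 2.10000 − (1.90440)/(6.34800) = 1.80000
f(1.80000) = -0.16800
s3 = 1.80000 − (-0.16800)·(1.80000 − 2.10000) / (-0.16800 − 4.76100) = 1.80000 − (0.05040)/(-4.92900) = 1.81023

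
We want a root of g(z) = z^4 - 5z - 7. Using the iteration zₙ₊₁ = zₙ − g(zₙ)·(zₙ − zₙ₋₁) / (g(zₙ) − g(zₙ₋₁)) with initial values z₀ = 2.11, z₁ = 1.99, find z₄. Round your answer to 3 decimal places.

g(2.11) = 2.27119, g(1.99) = -1.26761
z₂ = 1.99000 − (-1.26761)·(1.99000 − 2.11000) / (-1.26761 − 2.27119) = 1.99000 − (0.15211)/(-3.53880) = 2.03298
g(2.03298) = -0.08302
z₃ = 2.03298 − (-0.08302)·(2.03298 − 1.99000) / (-0.08302 − (-1.26761)) = 2.03298 − (-0.00357)/(1.18458) = 2.03600
g(2.03600) = 0.00339
z₄ = 2.03600 − 0.00339·(2.03600 − 2.03298) / (0.00339 − (-0.08302)) = 2.03600 − (0.00001)/(0.08642) = 2.03588

2.036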